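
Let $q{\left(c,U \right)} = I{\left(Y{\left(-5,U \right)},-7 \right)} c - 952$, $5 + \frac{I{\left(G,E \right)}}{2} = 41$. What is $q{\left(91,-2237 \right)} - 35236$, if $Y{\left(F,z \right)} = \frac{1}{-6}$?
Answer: $-29636$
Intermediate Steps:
$Y{\left(F,z \right)} = - \frac{1}{6}$
$I{\left(G,E \right)} = 72$ ($I{\left(G,E \right)} = -10 + 2 \cdot 41 = -10 + 82 = 72$)
$q{\left(c,U \right)} = -952 + 72 c$ ($q{\left(c,U \right)} = 72 c - 952 = -952 + 72 c$)
$q{\left(91,-2237 \right)} - 35236 = \left(-952 + 72 \cdot 91\right) - 35236 = \left(-952 + 6552\right) - 35236 = 5600 - 35236 = -29636$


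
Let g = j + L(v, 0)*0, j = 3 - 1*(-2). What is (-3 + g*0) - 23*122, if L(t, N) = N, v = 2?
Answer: -2809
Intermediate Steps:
j = 5 (j = 3 + 2 = 5)
g = 5 (g = 5 + 0*0 = 5 + 0 = 5)
(-3 + g*0) - 23*122 = (-3 + 5*0) - 23*122 = (-3 + 0) - 2806 = -3 - 2806 = -2809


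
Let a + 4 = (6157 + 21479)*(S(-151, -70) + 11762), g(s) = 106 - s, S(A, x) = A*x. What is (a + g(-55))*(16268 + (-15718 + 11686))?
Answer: 7551659192924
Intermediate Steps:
a = 617167148 (a = -4 + (6157 + 21479)*(-151*(-70) + 11762) = -4 + 27636*(10570 + 11762) = -4 + 27636*22332 = -4 + 617167152 = 617167148)
(a + g(-55))*(16268 + (-15718 + 11686)) = (617167148 + (106 - 1*(-55)))*(16268 + (-15718 + 11686)) = (617167148 + (106 + 55))*(16268 - 4032) = (617167148 + 161)*12236 = 617167309*12236 = 7551659192924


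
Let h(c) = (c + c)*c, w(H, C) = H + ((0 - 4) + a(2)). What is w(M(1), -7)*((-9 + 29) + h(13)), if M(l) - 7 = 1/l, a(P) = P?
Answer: 2148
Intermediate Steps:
M(l) = 7 + 1/l
w(H, C) = -2 + H (w(H, C) = H + ((0 - 4) + 2) = H + (-4 + 2) = H - 2 = -2 + H)
h(c) = 2*c² (h(c) = (2*c)*c = 2*c²)
w(M(1), -7)*((-9 + 29) + h(13)) = (-2 + (7 + 1/1))*((-9 + 29) + 2*13²) = (-2 + (7 + 1))*(20 + 2*169) = (-2 + 8)*(20 + 338) = 6*358 = 2148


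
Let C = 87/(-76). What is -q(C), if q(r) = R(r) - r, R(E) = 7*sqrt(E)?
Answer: -87/76 - 7*I*sqrt(1653)/38 ≈ -1.1447 - 7.4895*I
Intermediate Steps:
C = -87/76 (C = 87*(-1/76) = -87/76 ≈ -1.1447)
q(r) = -r + 7*sqrt(r) (q(r) = 7*sqrt(r) - r = -r + 7*sqrt(r))
-q(C) = -(-1*(-87/76) + 7*sqrt(-87/76)) = -(87/76 + 7*(I*sqrt(1653)/38)) = -(87/76 + 7*I*sqrt(1653)/38) = -87/76 - 7*I*sqrt(1653)/38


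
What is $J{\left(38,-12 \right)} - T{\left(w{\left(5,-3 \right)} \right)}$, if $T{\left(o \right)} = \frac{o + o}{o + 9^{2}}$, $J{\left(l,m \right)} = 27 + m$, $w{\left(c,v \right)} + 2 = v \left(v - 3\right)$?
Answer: $\frac{1423}{97} \approx 14.67$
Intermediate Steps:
$w{\left(c,v \right)} = -2 + v \left(-3 + v\right)$ ($w{\left(c,v \right)} = -2 + v \left(v - 3\right) = -2 + v \left(-3 + v\right)$)
$T{\left(o \right)} = \frac{2 o}{81 + o}$ ($T{\left(o \right)} = \frac{2 o}{o + 81} = \frac{2 o}{81 + o}$)
$J{\left(38,-12 \right)} - T{\left(w{\left(5,-3 \right)} \right)} = \left(27 - 12\right) - \frac{2 \left(-2 + \left(-3\right)^{2} - -9\right)}{81 - \left(-7 - 9\right)} = 15 - \frac{2 \left(-2 + 9 + 9\right)}{81 + \left(-2 + 9 + 9\right)} = 15 - 2 \cdot 16 \frac{1}{81 + 16} = 15 - 2 \cdot 16 \cdot \frac{1}{97} = 15 - \frac{32}{97} = \frac{1423}{97}$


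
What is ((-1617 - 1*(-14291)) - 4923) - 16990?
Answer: -9239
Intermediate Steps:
((-1617 - 1*(-14291)) - 4923) - 16990 = ((-1617 + 14291) - 4923) - 16990 = (12674 - 4923) - 16990 = 7751 - 16990 = -9239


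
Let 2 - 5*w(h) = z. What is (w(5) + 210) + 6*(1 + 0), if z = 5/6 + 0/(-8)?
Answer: 6487/30 ≈ 216.23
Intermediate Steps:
z = ⅚ (z = 5*(⅙) + 0*(-⅛) = ⅚ + 0 = ⅚ ≈ 0.83333)
w(h) = 7/30 (w(h) = ⅖ - ⅕*⅚ = ⅖ - ⅙ = 7/30)
(w(5) + 210) + 6*(1 + 0) = (7/30 + 210) + 6*(1 + 0) = 6307/30 + 6*1 = 6307/30 + 6 = 6487/30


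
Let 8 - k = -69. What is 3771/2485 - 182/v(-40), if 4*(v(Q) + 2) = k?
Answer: -1548881/171465 ≈ -9.0332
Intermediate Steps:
k = 77 (k = 8 - 1*(-69) = 8 + 69 = 77)
v(Q) = 69/4 (v(Q) = -2 + (¼)*77 = -2 + 77/4 = 69/4)
3771/2485 - 182/v(-40) = 3771/2485 - 182/69/4 = 3771*(1/2485) - 182*4/69 = 3771/2485 - 728/69 = -1548881/171465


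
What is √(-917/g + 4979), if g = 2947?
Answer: 6*√24511883/421 ≈ 70.560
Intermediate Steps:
√(-917/g + 4979) = √(-917/2947 + 4979) = √(-917*1/2947 + 4979) = √(-131/421 + 4979) = √(2096028/421) = 6*√24511883/421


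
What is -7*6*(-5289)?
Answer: 222138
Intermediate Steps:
-7*6*(-5289) = -42*(-5289) = 222138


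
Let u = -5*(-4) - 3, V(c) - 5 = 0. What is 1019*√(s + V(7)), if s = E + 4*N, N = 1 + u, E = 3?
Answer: 4076*√5 ≈ 9114.2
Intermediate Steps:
V(c) = 5 (V(c) = 5 + 0 = 5)
u = 17 (u = 20 - 3 = 17)
N = 18 (N = 1 + 17 = 18)
s = 75 (s = 3 + 4*18 = 3 + 72 = 75)
1019*√(s + V(7)) = 1019*√(75 + 5) = 1019*√80 = 1019*(4*√5) = 4076*√5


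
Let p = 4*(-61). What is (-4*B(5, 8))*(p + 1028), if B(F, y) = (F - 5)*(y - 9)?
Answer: 0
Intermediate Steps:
B(F, y) = (-9 + y)*(-5 + F) (B(F, y) = (-5 + F)*(-9 + y) = (-9 + y)*(-5 + F))
p = -244
(-4*B(5, 8))*(p + 1028) = (-4*(45 - 9*5 - 5*8 + 5*8))*(-244 + 1028) = -4*(45 - 45 - 40 + 40)*784 = -4*0*784 = 0*784 = 0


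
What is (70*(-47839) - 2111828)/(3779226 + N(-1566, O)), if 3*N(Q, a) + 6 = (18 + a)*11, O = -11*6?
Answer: -2730279/1889524 ≈ -1.4450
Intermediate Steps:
O = -66
N(Q, a) = 64 + 11*a/3 (N(Q, a) = -2 + ((18 + a)*11)/3 = -2 + (198 + 11*a)/3 = -2 + (66 + 11*a/3) = 64 + 11*a/3)
(70*(-47839) - 2111828)/(3779226 + N(-1566, O)) = (70*(-47839) - 2111828)/(3779226 + (64 + (11/3)*(-66))) = (-3348730 - 2111828)/(3779226 + (64 - 242)) = -5460558/(3779226 - 178) = -5460558/3779048 = -5460558*1/3779048 = -2730279/1889524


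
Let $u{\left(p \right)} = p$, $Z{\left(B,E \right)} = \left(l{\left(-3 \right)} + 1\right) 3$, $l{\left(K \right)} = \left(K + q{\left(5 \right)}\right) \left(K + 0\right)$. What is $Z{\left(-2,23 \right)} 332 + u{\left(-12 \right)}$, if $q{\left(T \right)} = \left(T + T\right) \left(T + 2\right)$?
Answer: $-199212$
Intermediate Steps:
$q{\left(T \right)} = 2 T \left(2 + T\right)$
$l{\left(K \right)} = K \left(70 + K\right)$ ($l{\left(K \right)} = \left(K + 2 \cdot 5 \left(2 + 5\right)\right) \left(K + 0\right) = \left(K + 2 \cdot 5 \cdot 7\right) K = \left(K + 70\right) K = \left(70 + K\right) K = K \left(70 + K\right)$)
$Z{\left(B,E \right)} = -600$ ($Z{\left(B,E \right)} = \left(- 3 \left(70 - 3\right) + 1\right) 3 = \left(\left(-3\right) 67 + 1\right) 3 = \left(-201 + 1\right) 3 = \left(-200\right) 3 = -600$)
$Z{\left(-2,23 \right)} 332 + u{\left(-12 \right)} = \left(-600\right) 332 - 12 = -199200 - 12 = -199212$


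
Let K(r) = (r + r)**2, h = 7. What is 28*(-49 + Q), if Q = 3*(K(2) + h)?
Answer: 560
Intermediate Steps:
K(r) = 4*r**2 (K(r) = (2*r)**2 = 4*r**2)
Q = 69 (Q = 3*(4*2**2 + 7) = 3*(4*4 + 7) = 3*(16 + 7) = 3*23 = 69)
28*(-49 + Q) = 28*(-49 + 69) = 28*20 = 560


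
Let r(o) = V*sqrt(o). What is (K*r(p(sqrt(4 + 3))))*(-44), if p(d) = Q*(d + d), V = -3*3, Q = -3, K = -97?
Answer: -38412*I*sqrt(6)*7**(1/4) ≈ -1.5304e+5*I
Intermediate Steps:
V = -9
p(d) = -6*d (p(d) = -3*(d + d) = -6*d)
r(o) = -9*sqrt(o)
(K*r(p(sqrt(4 + 3))))*(-44) = -(-873)*sqrt(-6*sqrt(4 + 3))*(-44) = -(-873)*sqrt(-6*sqrt(7))*(-44) = -(-873)*I*sqrt(6)*7**(1/4)*(-44) = (873*I*sqrt(6)*7**(1/4))*(-44) = -38412*I*sqrt(6)*7**(1/4)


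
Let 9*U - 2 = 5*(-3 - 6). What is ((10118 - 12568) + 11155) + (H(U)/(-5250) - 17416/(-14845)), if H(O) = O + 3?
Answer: 610673864977/70142625 ≈ 8706.2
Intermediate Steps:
U = -43/9 (U = 2/9 + (5*(-3 - 6))/9 = 2/9 + (5*(-9))/9 = 2/9 + (1/9)*(-45) = 2/9 - 5 = -43/9 ≈ -4.7778)
H(O) = 3 + O
((10118 - 12568) + 11155) + (H(U)/(-5250) - 17416/(-14845)) = ((10118 - 12568) + 11155) + ((3 - 43/9)/(-5250) - 17416/(-14845)) = (-2450 + 11155) + (-16/9*(-1/5250) - 17416*(-1/14845)) = 8705 + (8/23625 + 17416/14845) = 8705 + 82314352/70142625 = 610673864977/70142625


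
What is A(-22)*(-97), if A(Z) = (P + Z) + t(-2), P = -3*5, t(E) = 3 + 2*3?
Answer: 2716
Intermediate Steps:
t(E) = 9 (t(E) = 3 + 6 = 9)
P = -15
A(Z) = -6 + Z (A(Z) = (-15 + Z) + 9 = -6 + Z)
A(-22)*(-97) = (-6 - 22)*(-97) = -28*(-97) = 2716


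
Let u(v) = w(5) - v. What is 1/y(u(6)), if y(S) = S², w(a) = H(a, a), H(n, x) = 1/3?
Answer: 9/289 ≈ 0.031142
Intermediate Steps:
H(n, x) = ⅓ (H(n, x) = 1*(⅓) = ⅓)
w(a) = ⅓
u(v) = ⅓ - v
1/y(u(6)) = 1/((⅓ - 1*6)²) = 1/((⅓ - 6)²) = 1/((-17/3)²) = 1/(289/9) = 9/289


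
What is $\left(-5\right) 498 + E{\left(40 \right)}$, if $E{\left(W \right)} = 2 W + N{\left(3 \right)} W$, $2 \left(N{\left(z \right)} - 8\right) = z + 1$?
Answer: $-2010$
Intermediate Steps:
$N{\left(z \right)} = \frac{17}{2} + \frac{z}{2}$ ($N{\left(z \right)} = 8 + \frac{z + 1}{2} = 8 + \frac{1 + z}{2} = 8 + \left(\frac{1}{2} + \frac{z}{2}\right) = \frac{17}{2} + \frac{z}{2}$)
$E{\left(W \right)} = 12 W$ ($E{\left(W \right)} = 2 W + \left(\frac{17}{2} + \frac{1}{2} \cdot 3\right) W = 2 W + \left(\frac{17}{2} + \frac{3}{2}\right) W = 2 W + 10 W = 12 W$)
$\left(-5\right) 498 + E{\left(40 \right)} = \left(-5\right) 498 + 12 \cdot 40 = -2490 + 480 = -2010$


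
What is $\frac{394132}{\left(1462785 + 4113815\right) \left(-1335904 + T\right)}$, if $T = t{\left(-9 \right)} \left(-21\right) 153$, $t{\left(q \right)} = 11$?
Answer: $- \frac{98533}{1911724005050} \approx -5.1541 \cdot 10^{-8}$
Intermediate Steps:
$T = -35343$ ($T = 11 \left(-21\right) 153 = \left(-231\right) 153 = -35343$)
$\frac{394132}{\left(1462785 + 4113815\right) \left(-1335904 + T\right)} = \frac{394132}{\left(1462785 + 4113815\right) \left(-1335904 - 35343\right)} = \frac{394132}{5576600 \left(-1371247\right)} = \frac{394132}{-7646896020200} = 394132 \left(- \frac{1}{7646896020200}\right) = - \frac{98533}{1911724005050}$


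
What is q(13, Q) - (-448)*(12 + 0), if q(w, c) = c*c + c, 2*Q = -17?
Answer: 21759/4 ≈ 5439.8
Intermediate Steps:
Q = -17/2 (Q = (1/2)*(-17) = -17/2 ≈ -8.5000)
q(w, c) = c + c**2 (q(w, c) = c**2 + c = c + c**2)
q(13, Q) - (-448)*(12 + 0) = -17*(1 - 17/2)/2 - (-448)*(12 + 0) = -17/2*(-15/2) - (-448)*12 = 255/4 - 64*(-84) = 255/4 + 5376 = 21759/4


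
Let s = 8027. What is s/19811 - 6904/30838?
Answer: 55380741/305465809 ≈ 0.18130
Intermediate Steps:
s/19811 - 6904/30838 = 8027/19811 - 6904/30838 = 8027*(1/19811) - 6904*1/30838 = 8027/19811 - 3452/15419 = 55380741/305465809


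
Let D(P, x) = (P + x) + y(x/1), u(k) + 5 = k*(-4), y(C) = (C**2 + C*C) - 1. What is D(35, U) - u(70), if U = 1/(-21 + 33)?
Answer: 22975/72 ≈ 319.10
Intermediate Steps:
y(C) = -1 + 2*C**2 (y(C) = (C**2 + C**2) - 1 = 2*C**2 - 1 = -1 + 2*C**2)
u(k) = -5 - 4*k (u(k) = -5 + k*(-4) = -5 - 4*k)
U = 1/12 ≈ 0.083333
D(P, x) = -1 + P + x + 2*x**2 (D(P, x) = (P + x) + (-1 + 2*(x/1)**2) = (P + x) + (-1 + 2*(x*1)**2) = (P + x) + (-1 + 2*x**2) = -1 + P + x + 2*x**2)
D(35, U) - u(70) = (-1 + 35 + 1/12 + 2*(1/12)**2) - (-5 - 4*70) = (-1 + 35 + 1/12 + 2*(1/144)) - (-5 - 280) = (-1 + 35 + 1/12 + 1/72) - 1*(-285) = 2455/72 + 285 = 22975/72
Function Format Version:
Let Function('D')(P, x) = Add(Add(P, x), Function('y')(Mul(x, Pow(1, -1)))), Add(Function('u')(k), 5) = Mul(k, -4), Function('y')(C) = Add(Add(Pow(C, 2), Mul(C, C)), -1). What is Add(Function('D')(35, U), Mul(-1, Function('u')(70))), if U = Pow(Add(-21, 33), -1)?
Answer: Rational(22975, 72) ≈ 319.10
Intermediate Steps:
Function('y')(C) = Add(-1, Mul(2, Pow(C, 2))) (Function('y')(C) = Add(Add(Pow(C, 2), Pow(C, 2)), -1) = Add(Mul(2, Pow(C, 2)), -1) = Add(-1, Mul(2, Pow(C, 2))))
Function('u')(k) = Add(-5, Mul(-4, k)) (Function('u')(k) = Add(-5, Mul(k, -4)) = Add(-5, Mul(-4, k)))
U = Rational(1, 12) (U = Pow(12, -1) = Rational(1, 12) ≈ 0.083333)
Function('D')(P, x) = Add(-1, P, x, Mul(2, Pow(x, 2))) (Function('D')(P, x) = Add(Add(P, x), Add(-1, Mul(2, Pow(Mul(x, Pow(1, -1)), 2)))) = Add(Add(P, x), Add(-1, Mul(2, Pow(Mul(x, 1), 2)))) = Add(Add(P, x), Add(-1, Mul(2, Pow(x, 2)))) = Add(-1, P, x, Mul(2, Pow(x, 2))))
Add(Function('D')(35, U), Mul(-1, Function('u')(70))) = Add(Add(-1, 35, Rational(1, 12), Mul(2, Pow(Rational(1, 12), 2))), Mul(-1, Add(-5, Mul(-4, 70)))) = Add(Add(-1, 35, Rational(1, 12), Mul(2, Rational(1, 144))), Mul(-1, Add(-5, -280))) = Add(Add(-1, 35, Rational(1, 12), Rational(1, 72)), Mul(-1, -285)) = Add(Rational(2455, 72), 285) = Rational(22975, 72)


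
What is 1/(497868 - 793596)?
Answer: -1/295728 ≈ -3.3815e-6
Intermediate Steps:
1/(497868 - 793596) = 1/(-295728) = -1/295728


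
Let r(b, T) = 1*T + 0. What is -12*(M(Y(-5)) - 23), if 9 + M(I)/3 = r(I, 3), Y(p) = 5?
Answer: 492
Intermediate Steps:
r(b, T) = T (r(b, T) = T + 0 = T)
M(I) = -18 (M(I) = -27 + 3*3 = -27 + 9 = -18)
-12*(M(Y(-5)) - 23) = -12*(-18 - 23) = -12*(-41) = 492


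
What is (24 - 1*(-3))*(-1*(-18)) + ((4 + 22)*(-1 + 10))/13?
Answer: 504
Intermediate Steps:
(24 - 1*(-3))*(-1*(-18)) + ((4 + 22)*(-1 + 10))/13 = (24 + 3)*18 + (26*9)*(1/13) = 27*18 + 234*(1/13) = 486 + 18 = 504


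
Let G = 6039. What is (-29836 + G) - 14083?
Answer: -37880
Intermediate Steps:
(-29836 + G) - 14083 = (-29836 + 6039) - 14083 = -23797 - 14083 = -37880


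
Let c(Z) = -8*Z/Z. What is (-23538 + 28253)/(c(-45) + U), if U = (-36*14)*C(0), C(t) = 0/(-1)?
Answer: -4715/8 ≈ -589.38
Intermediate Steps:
C(t) = 0 (C(t) = 0*(-1) = 0)
c(Z) = -8 (c(Z) = -8*1 = -8)
U = 0 (U = -36*14*0 = -504*0 = 0)
(-23538 + 28253)/(c(-45) + U) = (-23538 + 28253)/(-8 + 0) = 4715/(-8) = 4715*(-1/8) = -4715/8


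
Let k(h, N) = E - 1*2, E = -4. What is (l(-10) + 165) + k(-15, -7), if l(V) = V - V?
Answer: 159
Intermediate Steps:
k(h, N) = -6 (k(h, N) = -4 - 1*2 = -4 - 2 = -6)
l(V) = 0
(l(-10) + 165) + k(-15, -7) = (0 + 165) - 6 = 165 - 6 = 159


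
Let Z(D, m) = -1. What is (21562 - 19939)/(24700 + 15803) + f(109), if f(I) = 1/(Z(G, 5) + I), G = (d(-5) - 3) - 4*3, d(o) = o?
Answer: 71929/1458108 ≈ 0.049330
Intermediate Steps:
G = -20 (G = (-5 - 3) - 4*3 = -8 - 12 = -20)
f(I) = 1/(-1 + I)
(21562 - 19939)/(24700 + 15803) + f(109) = (21562 - 19939)/(24700 + 15803) + 1/(-1 + 109) = 1623/40503 + 1/108 = 1623*(1/40503) + 1/108 = 541/13501 + 1/108 = 71929/1458108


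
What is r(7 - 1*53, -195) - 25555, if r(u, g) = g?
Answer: -25750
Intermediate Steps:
r(7 - 1*53, -195) - 25555 = -195 - 25555 = -25750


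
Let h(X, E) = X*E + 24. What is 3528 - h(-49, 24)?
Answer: 4680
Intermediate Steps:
h(X, E) = 24 + E*X (h(X, E) = E*X + 24 = 24 + E*X)
3528 - h(-49, 24) = 3528 - (24 + 24*(-49)) = 3528 - (24 - 1176) = 3528 - 1*(-1152) = 3528 + 1152 = 4680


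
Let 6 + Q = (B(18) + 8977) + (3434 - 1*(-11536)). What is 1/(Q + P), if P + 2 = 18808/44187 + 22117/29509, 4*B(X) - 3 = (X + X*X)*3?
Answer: 5215656732/126205463358259 ≈ 4.1327e-5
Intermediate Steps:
B(X) = 3/4 + 3*X/4 + 3*X**2/4 (B(X) = 3/4 + ((X + X*X)*3)/4 = 3/4 + ((X + X**2)*3)/4 = 3/4 + (3*X + 3*X**2)/4 = 3/4 + (3*X/4 + 3*X**2/4) = 3/4 + 3*X/4 + 3*X**2/4)
Q = 96793/4 (Q = -6 + (((3/4 + (3/4)*18 + (3/4)*18**2) + 8977) + (3434 - 1*(-11536))) = -6 + (((3/4 + 27/2 + (3/4)*324) + 8977) + (3434 + 11536)) = -6 + (((3/4 + 27/2 + 243) + 8977) + 14970) = -6 + ((1029/4 + 8977) + 14970) = -6 + (36937/4 + 14970) = -6 + 96817/4 = 96793/4 ≈ 24198.)
P = -1075539215/1303914183 (P = -2 + (18808/44187 + 22117/29509) = -2 + 1532289151/1303914183 = -1075539215/1303914183 ≈ -0.82485)
1/(Q + P) = 1/(96793/4 - 1075539215/1303914183) = 1/(126205463358259/5215656732) = 5215656732/126205463358259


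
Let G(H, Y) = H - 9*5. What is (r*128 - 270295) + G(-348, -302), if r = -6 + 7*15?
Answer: -258016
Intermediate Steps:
G(H, Y) = -45 + H (G(H, Y) = H - 45 = -45 + H)
r = 99 (r = -6 + 105 = 99)
(r*128 - 270295) + G(-348, -302) = (99*128 - 270295) + (-45 - 348) = (12672 - 270295) - 393 = -257623 - 393 = -258016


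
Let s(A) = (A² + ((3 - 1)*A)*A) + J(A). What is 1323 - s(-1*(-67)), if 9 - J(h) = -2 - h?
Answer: -12222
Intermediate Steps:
J(h) = 11 + h (J(h) = 9 - (-2 - h) = 9 + (2 + h) = 11 + h)
s(A) = 11 + A + 3*A² (s(A) = (A² + ((3 - 1)*A)*A) + (11 + A) = (A² + (2*A)*A) + (11 + A) = (A² + 2*A²) + (11 + A) = 3*A² + (11 + A) = 11 + A + 3*A²)
1323 - s(-1*(-67)) = 1323 - (11 - 1*(-67) + 3*(-1*(-67))²) = 1323 - (11 + 67 + 3*67²) = 1323 - (11 + 67 + 3*4489) = 1323 - (11 + 67 + 13467) = 1323 - 1*13545 = 1323 - 13545 = -12222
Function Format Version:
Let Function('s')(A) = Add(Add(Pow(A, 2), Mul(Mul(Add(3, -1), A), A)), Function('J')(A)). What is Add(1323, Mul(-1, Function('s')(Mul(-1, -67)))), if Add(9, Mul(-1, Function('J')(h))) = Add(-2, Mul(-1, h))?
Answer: -12222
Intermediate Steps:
Function('J')(h) = Add(11, h) (Function('J')(h) = Add(9, Mul(-1, Add(-2, Mul(-1, h)))) = Add(9, Add(2, h)) = Add(11, h))
Function('s')(A) = Add(11, A, Mul(3, Pow(A, 2))) (Function('s')(A) = Add(Add(Pow(A, 2), Mul(Mul(Add(3, -1), A), A)), Add(11, A)) = Add(Add(Pow(A, 2), Mul(Mul(2, A), A)), Add(11, A)) = Add(Add(Pow(A, 2), Mul(2, Pow(A, 2))), Add(11, A)) = Add(Mul(3, Pow(A, 2)), Add(11, A)) = Add(11, A, Mul(3, Pow(A, 2))))
Add(1323, Mul(-1, Function('s')(Mul(-1, -67)))) = Add(1323, Mul(-1, Add(11, Mul(-1, -67), Mul(3, Pow(Mul(-1, -67), 2))))) = Add(1323, Mul(-1, Add(11, 67, Mul(3, Pow(67, 2))))) = Add(1323, Mul(-1, Add(11, 67, Mul(3, 4489)))) = Add(1323, Mul(-1, Add(11, 67, 13467))) = Add(1323, Mul(-1, 13545)) = Add(1323, -13545) = -12222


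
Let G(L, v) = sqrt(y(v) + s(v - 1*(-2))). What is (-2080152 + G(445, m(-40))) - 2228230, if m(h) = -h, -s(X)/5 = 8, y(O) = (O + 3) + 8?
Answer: -4308382 + sqrt(11) ≈ -4.3084e+6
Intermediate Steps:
y(O) = 11 + O (y(O) = (3 + O) + 8 = 11 + O)
s(X) = -40 (s(X) = -5*8 = -40)
G(L, v) = sqrt(-29 + v) (G(L, v) = sqrt((11 + v) - 40) = sqrt(-29 + v))
(-2080152 + G(445, m(-40))) - 2228230 = (-2080152 + sqrt(-29 - 1*(-40))) - 2228230 = (-2080152 + sqrt(-29 + 40)) - 2228230 = (-2080152 + sqrt(11)) - 2228230 = -4308382 + sqrt(11)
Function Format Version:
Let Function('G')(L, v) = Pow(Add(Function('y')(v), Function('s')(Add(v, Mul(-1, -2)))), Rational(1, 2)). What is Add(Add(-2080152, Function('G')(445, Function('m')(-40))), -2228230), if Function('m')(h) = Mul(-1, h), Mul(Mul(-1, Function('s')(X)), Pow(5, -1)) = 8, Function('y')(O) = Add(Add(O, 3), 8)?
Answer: Add(-4308382, Pow(11, Rational(1, 2))) ≈ -4.3084e+6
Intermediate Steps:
Function('y')(O) = Add(11, O) (Function('y')(O) = Add(Add(3, O), 8) = Add(11, O))
Function('s')(X) = -40 (Function('s')(X) = Mul(-5, 8) = -40)
Function('G')(L, v) = Pow(Add(-29, v), Rational(1, 2)) (Function('G')(L, v) = Pow(Add(Add(11, v), -40), Rational(1, 2)) = Pow(Add(-29, v), Rational(1, 2)))
Add(Add(-2080152, Function('G')(445, Function('m')(-40))), -2228230) = Add(Add(-2080152, Pow(Add(-29, Mul(-1, -40)), Rational(1, 2))), -2228230) = Add(Add(-2080152, Pow(Add(-29, 40), Rational(1, 2))), -2228230) = Add(Add(-2080152, Pow(11, Rational(1, 2))), -2228230) = Add(-4308382, Pow(11, Rational(1, 2)))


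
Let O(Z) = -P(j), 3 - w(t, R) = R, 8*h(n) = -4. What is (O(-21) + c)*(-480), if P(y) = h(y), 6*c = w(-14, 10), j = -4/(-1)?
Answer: 320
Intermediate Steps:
h(n) = -1/2 (h(n) = (1/8)*(-4) = -1/2)
w(t, R) = 3 - R
j = 4 (j = -4*(-1) = 4)
c = -7/6 (c = (3 - 1*10)/6 = (3 - 10)/6 = (1/6)*(-7) = -7/6 ≈ -1.1667)
P(y) = -1/2
O(Z) = 1/2 (O(Z) = -1*(-1/2) = 1/2)
(O(-21) + c)*(-480) = (1/2 - 7/6)*(-480) = -2/3*(-480) = 320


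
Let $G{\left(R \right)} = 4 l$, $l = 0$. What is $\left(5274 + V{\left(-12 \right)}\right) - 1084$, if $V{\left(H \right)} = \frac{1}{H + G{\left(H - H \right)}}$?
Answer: $\frac{50279}{12} \approx 4189.9$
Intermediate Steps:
$G{\left(R \right)} = 0$ ($G{\left(R \right)} = 4 \cdot 0 = 0$)
$V{\left(H \right)} = \frac{1}{H}$ ($V{\left(H \right)} = \frac{1}{H + 0} = \frac{1}{H}$)
$\left(5274 + V{\left(-12 \right)}\right) - 1084 = \left(5274 + \frac{1}{-12}\right) - 1084 = \left(5274 - \frac{1}{12}\right) - 1084 = \frac{63287}{12} - 1084 = \frac{50279}{12}$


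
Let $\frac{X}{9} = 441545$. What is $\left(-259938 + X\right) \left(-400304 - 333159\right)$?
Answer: $-2724057377721$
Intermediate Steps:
$X = 3973905$ ($X = 9 \cdot 441545 = 3973905$)
$\left(-259938 + X\right) \left(-400304 - 333159\right) = \left(-259938 + 3973905\right) \left(-400304 - 333159\right) = 3713967 \left(-733463\right) = -2724057377721$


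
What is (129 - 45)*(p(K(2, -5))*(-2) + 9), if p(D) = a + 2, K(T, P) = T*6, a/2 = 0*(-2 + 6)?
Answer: 420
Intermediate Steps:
a = 0 (a = 2*(0*(-2 + 6)) = 2*(0*4) = 2*0 = 0)
K(T, P) = 6*T
p(D) = 2 (p(D) = 0 + 2 = 2)
(129 - 45)*(p(K(2, -5))*(-2) + 9) = (129 - 45)*(2*(-2) + 9) = 84*(-4 + 9) = 84*5 = 420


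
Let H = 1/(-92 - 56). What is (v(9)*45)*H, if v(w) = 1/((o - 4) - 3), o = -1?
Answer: 45/1184 ≈ 0.038007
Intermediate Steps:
H = -1/148 (H = 1/(-148) = -1/148 ≈ -0.0067568)
v(w) = -⅛ (v(w) = 1/((-1 - 4) - 3) = 1/(-5 - 3) = 1/(-8) = -⅛)
(v(9)*45)*H = -⅛*45*(-1/148) = -45/8*(-1/148) = 45/1184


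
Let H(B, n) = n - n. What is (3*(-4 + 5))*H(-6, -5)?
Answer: 0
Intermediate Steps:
H(B, n) = 0
(3*(-4 + 5))*H(-6, -5) = (3*(-4 + 5))*0 = (3*1)*0 = 3*0 = 0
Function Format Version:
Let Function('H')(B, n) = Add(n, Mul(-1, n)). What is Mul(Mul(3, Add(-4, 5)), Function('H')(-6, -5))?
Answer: 0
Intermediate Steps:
Function('H')(B, n) = 0
Mul(Mul(3, Add(-4, 5)), Function('H')(-6, -5)) = Mul(Mul(3, Add(-4, 5)), 0) = Mul(Mul(3, 1), 0) = Mul(3, 0) = 0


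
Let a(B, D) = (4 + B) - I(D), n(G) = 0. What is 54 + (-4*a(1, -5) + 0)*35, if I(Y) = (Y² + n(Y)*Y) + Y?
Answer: 2154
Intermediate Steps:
I(Y) = Y + Y² (I(Y) = (Y² + 0*Y) + Y = (Y² + 0) + Y = Y² + Y = Y + Y²)
a(B, D) = 4 + B - D*(1 + D) (a(B, D) = (4 + B) - D*(1 + D) = 4 + B - D*(1 + D))
54 + (-4*a(1, -5) + 0)*35 = 54 + (-4*(4 + 1 - 1*(-5)*(1 - 5)) + 0)*35 = 54 + (-4*(4 + 1 - 1*(-5)*(-4)) + 0)*35 = 54 + (-4*(4 + 1 - 20) + 0)*35 = 54 + (-4*(-15) + 0)*35 = 54 + (60 + 0)*35 = 54 + 60*35 = 54 + 2100 = 2154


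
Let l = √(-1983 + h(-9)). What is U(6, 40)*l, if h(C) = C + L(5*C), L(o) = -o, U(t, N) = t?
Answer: 6*I*√1947 ≈ 264.75*I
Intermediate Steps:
h(C) = -4*C (h(C) = C - 5*C = -4*C)
l = I*√1947 (l = √(-1983 - 4*(-9)) = √(-1983 + 36) = √(-1947) = I*√1947 ≈ 44.125*I)
U(6, 40)*l = 6*(I*√1947) = 6*I*√1947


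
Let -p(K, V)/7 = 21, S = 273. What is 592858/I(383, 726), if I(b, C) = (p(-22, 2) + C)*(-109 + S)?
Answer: 296429/47478 ≈ 6.2435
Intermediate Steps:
p(K, V) = -147 (p(K, V) = -7*21 = -147)
I(b, C) = -24108 + 164*C (I(b, C) = (-147 + C)*(-109 + 273) = (-147 + C)*164 = -24108 + 164*C)
592858/I(383, 726) = 592858/(-24108 + 164*726) = 592858/(-24108 + 119064) = 592858/94956 = 592858*(1/94956) = 296429/47478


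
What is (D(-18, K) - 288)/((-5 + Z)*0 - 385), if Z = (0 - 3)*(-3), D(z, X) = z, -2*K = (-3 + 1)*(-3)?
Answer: 306/385 ≈ 0.79481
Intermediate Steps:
K = -3 (K = -(-3 + 1)*(-3)/2 = -(-1)*(-3) = -½*6 = -3)
Z = 9 (Z = -3*(-3) = 9)
(D(-18, K) - 288)/((-5 + Z)*0 - 385) = (-18 - 288)/((-5 + 9)*0 - 385) = -306/(4*0 - 385) = -306/(0 - 385) = -306/(-385) = -306*(-1/385) = 306/385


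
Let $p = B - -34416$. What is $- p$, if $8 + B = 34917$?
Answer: $-69325$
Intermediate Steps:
$B = 34909$ ($B = -8 + 34917 = 34909$)
$p = 69325$ ($p = 34909 - -34416 = 34909 + 34416 = 69325$)
$- p = \left(-1\right) 69325 = -69325$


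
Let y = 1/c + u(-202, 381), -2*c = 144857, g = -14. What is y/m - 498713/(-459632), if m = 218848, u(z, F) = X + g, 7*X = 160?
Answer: 3458573571516913/3187428030048752 ≈ 1.0851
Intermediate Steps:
X = 160/7 (X = (⅐)*160 = 160/7 ≈ 22.857)
c = -144857/2 (c = -½*144857 = -144857/2 ≈ -72429.)
u(z, F) = 62/7 (u(z, F) = 160/7 - 14 = 62/7)
y = 8981120/1013999 (y = 1/(-144857/2) + 62/7 = -2/144857 + 62/7 = 8981120/1013999 ≈ 8.8571)
y/m - 498713/(-459632) = (8981120/1013999)/218848 - 498713/(-459632) = (8981120/1013999)*(1/218848) - 498713*(-1/459632) = 280660/6934739161 + 498713/459632 = 3458573571516913/3187428030048752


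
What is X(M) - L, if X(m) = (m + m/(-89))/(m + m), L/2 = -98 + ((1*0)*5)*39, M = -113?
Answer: 17488/89 ≈ 196.49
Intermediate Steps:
L = -196 (L = 2*(-98 + ((1*0)*5)*39) = 2*(-98 + (0*5)*39) = 2*(-98 + 0*39) = 2*(-98 + 0) = 2*(-98) = -196)
X(m) = 44/89 (X(m) = (m + m*(-1/89))/((2*m)) = (m - m/89)*(1/(2*m)) = (88*m/89)*(1/(2*m)) = 44/89)
X(M) - L = 44/89 - 1*(-196) = 44/89 + 196 = 17488/89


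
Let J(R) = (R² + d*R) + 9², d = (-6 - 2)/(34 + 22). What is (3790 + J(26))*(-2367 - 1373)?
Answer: -118943220/7 ≈ -1.6992e+7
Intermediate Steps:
d = -⅐ (d = -8/56 = -8*1/56 = -⅐ ≈ -0.14286)
J(R) = 81 + R² - R/7 (J(R) = (R² - R/7) + 9² = (R² - R/7) + 81 = 81 + R² - R/7)
(3790 + J(26))*(-2367 - 1373) = (3790 + (81 + 26² - ⅐*26))*(-2367 - 1373) = (3790 + (81 + 676 - 26/7))*(-3740) = (3790 + 5273/7)*(-3740) = (31803/7)*(-3740) = -118943220/7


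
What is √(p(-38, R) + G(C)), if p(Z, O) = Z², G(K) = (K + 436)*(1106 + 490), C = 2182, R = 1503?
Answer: 2*√1044943 ≈ 2044.4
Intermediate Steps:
G(K) = 695856 + 1596*K (G(K) = (436 + K)*1596 = 695856 + 1596*K)
√(p(-38, R) + G(C)) = √((-38)² + (695856 + 1596*2182)) = √(1444 + (695856 + 3482472)) = √(1444 + 4178328) = √4179772 = 2*√1044943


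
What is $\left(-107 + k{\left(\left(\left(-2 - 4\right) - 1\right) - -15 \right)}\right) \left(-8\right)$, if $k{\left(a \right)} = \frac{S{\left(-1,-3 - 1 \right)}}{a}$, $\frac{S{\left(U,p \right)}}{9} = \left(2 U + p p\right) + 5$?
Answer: $685$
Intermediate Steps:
$S{\left(U,p \right)} = 45 + 9 p^{2} + 18 U$ ($S{\left(U,p \right)} = 9 \left(\left(2 U + p p\right) + 5\right) = 9 \left(\left(2 U + p^{2}\right) + 5\right) = 9 \left(\left(p^{2} + 2 U\right) + 5\right) = 9 \left(5 + p^{2} + 2 U\right) = 45 + 9 p^{2} + 18 U$)
$k{\left(a \right)} = \frac{171}{a}$ ($k{\left(a \right)} = \frac{45 + 9 \left(-3 - 1\right)^{2} + 18 \left(-1\right)}{a} = \frac{45 + 9 \left(-3 - 1\right)^{2} - 18}{a} = \frac{45 + 9 \left(-4\right)^{2} - 18}{a} = \frac{45 + 9 \cdot 16 - 18}{a} = \frac{45 + 144 - 18}{a} = \frac{171}{a}$)
$\left(-107 + k{\left(\left(\left(-2 - 4\right) - 1\right) - -15 \right)}\right) \left(-8\right) = \left(-107 + \frac{171}{\left(\left(-2 - 4\right) - 1\right) - -15}\right) \left(-8\right) = \left(-107 + \frac{171}{\left(-6 - 1\right) + 15}\right) \left(-8\right) = \left(-107 + \frac{171}{-7 + 15}\right) \left(-8\right) = \left(-107 + \frac{171}{8}\right) \left(-8\right) = \left(- \frac{685}{8}\right) \left(-8\right) = 685$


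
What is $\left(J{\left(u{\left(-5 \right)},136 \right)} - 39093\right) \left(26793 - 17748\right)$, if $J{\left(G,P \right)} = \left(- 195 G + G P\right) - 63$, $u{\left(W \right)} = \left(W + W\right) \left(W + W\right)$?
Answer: $-407531520$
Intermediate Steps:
$u{\left(W \right)} = 4 W^{2}$ ($u{\left(W \right)} = 2 W 2 W = 4 W^{2}$)
$J{\left(G,P \right)} = -63 - 195 G + G P$
$\left(J{\left(u{\left(-5 \right)},136 \right)} - 39093\right) \left(26793 - 17748\right) = \left(\left(-63 - 195 \cdot 4 \left(-5\right)^{2} + 4 \left(-5\right)^{2} \cdot 136\right) - 39093\right) \left(26793 - 17748\right) = \left(\left(-63 - 195 \cdot 4 \cdot 25 + 4 \cdot 25 \cdot 136\right) - 39093\right) 9045 = \left(\left(-63 - 19500 + 100 \cdot 136\right) - 39093\right) 9045 = \left(\left(-63 - 19500 + 13600\right) - 39093\right) 9045 = \left(-5963 - 39093\right) 9045 = \left(-45056\right) 9045 = -407531520$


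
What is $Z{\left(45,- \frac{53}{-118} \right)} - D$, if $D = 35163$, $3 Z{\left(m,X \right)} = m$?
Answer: $-35148$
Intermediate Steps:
$Z{\left(m,X \right)} = \frac{m}{3}$
$Z{\left(45,- \frac{53}{-118} \right)} - D = \frac{1}{3} \cdot 45 - 35163 = 15 - 35163 = -35148$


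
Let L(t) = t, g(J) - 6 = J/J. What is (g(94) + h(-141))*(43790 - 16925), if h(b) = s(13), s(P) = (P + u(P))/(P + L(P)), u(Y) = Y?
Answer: 214920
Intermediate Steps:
g(J) = 7 (g(J) = 6 + J/J = 6 + 1 = 7)
s(P) = 1 (s(P) = (P + P)/(P + P) = (2*P)/((2*P)) = (2*P)*(1/(2*P)) = 1)
h(b) = 1
(g(94) + h(-141))*(43790 - 16925) = (7 + 1)*(43790 - 16925) = 8*26865 = 214920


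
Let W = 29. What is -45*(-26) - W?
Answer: 1141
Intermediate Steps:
-45*(-26) - W = -45*(-26) - 1*29 = 1170 - 29 = 1141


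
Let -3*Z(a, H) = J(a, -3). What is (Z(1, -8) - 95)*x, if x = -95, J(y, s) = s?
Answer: 8930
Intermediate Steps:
Z(a, H) = 1 (Z(a, H) = -⅓*(-3) = 1)
(Z(1, -8) - 95)*x = (1 - 95)*(-95) = -94*(-95) = 8930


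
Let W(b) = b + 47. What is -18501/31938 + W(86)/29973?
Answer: -183427573/319092558 ≈ -0.57484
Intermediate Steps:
W(b) = 47 + b
-18501/31938 + W(86)/29973 = -18501/31938 + (47 + 86)/29973 = -18501*1/31938 + 133*(1/29973) = -6167/10646 + 133/29973 = -183427573/319092558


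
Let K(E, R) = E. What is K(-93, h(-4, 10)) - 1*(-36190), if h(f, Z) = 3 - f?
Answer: 36097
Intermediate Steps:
K(-93, h(-4, 10)) - 1*(-36190) = -93 - 1*(-36190) = -93 + 36190 = 36097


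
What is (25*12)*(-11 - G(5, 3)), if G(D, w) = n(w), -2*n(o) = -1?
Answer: -3450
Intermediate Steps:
n(o) = ½ (n(o) = -½*(-1) = ½)
G(D, w) = ½
(25*12)*(-11 - G(5, 3)) = (25*12)*(-11 - 1*½) = 300*(-11 - ½) = 300*(-23/2) = -3450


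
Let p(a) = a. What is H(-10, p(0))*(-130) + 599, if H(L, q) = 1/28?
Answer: 8321/14 ≈ 594.36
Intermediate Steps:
H(L, q) = 1/28
H(-10, p(0))*(-130) + 599 = (1/28)*(-130) + 599 = -65/14 + 599 = 8321/14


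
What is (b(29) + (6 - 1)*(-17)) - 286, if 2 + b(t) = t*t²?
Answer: 24016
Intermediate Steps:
b(t) = -2 + t³ (b(t) = -2 + t*t² = -2 + t³)
(b(29) + (6 - 1)*(-17)) - 286 = ((-2 + 29³) + (6 - 1)*(-17)) - 286 = ((-2 + 24389) + 5*(-17)) - 286 = (24387 - 85) - 286 = 24302 - 286 = 24016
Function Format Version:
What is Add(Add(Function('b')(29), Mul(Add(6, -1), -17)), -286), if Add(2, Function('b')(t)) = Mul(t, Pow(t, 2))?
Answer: 24016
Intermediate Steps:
Function('b')(t) = Add(-2, Pow(t, 3)) (Function('b')(t) = Add(-2, Mul(t, Pow(t, 2))) = Add(-2, Pow(t, 3)))
Add(Add(Function('b')(29), Mul(Add(6, -1), -17)), -286) = Add(Add(Add(-2, Pow(29, 3)), Mul(Add(6, -1), -17)), -286) = Add(Add(Add(-2, 24389), Mul(5, -17)), -286) = Add(Add(24387, -85), -286) = Add(24302, -286) = 24016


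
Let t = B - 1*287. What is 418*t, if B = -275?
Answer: -234916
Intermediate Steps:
t = -562 (t = -275 - 1*287 = -275 - 287 = -562)
418*t = 418*(-562) = -234916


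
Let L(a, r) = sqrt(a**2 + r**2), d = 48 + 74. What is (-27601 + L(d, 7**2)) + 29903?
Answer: 2302 + sqrt(17285) ≈ 2433.5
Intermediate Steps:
d = 122
(-27601 + L(d, 7**2)) + 29903 = (-27601 + sqrt(122**2 + (7**2)**2)) + 29903 = (-27601 + sqrt(14884 + 49**2)) + 29903 = (-27601 + sqrt(14884 + 2401)) + 29903 = (-27601 + sqrt(17285)) + 29903 = 2302 + sqrt(17285)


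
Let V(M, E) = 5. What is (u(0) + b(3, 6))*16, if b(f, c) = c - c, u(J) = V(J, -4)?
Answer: 80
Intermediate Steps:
u(J) = 5
b(f, c) = 0
(u(0) + b(3, 6))*16 = (5 + 0)*16 = 5*16 = 80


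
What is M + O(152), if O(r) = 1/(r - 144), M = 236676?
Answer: 1893409/8 ≈ 2.3668e+5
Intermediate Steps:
O(r) = 1/(-144 + r)
M + O(152) = 236676 + 1/(-144 + 152) = 236676 + 1/8 = 236676 + ⅛ = 1893409/8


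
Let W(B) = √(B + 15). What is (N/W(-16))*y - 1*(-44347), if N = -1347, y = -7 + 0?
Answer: 44347 - 9429*I ≈ 44347.0 - 9429.0*I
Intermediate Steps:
y = -7
W(B) = √(15 + B)
(N/W(-16))*y - 1*(-44347) = -1347/√(15 - 16)*(-7) - 1*(-44347) = -1347*(-I)*(-7) + 44347 = -(-1347)*I*(-7) + 44347 = (1347*I)*(-7) + 44347 = -9429*I + 44347 = 44347 - 9429*I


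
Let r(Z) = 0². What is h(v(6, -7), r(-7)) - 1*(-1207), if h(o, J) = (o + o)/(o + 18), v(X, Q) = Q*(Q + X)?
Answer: 30189/25 ≈ 1207.6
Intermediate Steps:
r(Z) = 0
h(o, J) = 2*o/(18 + o) (h(o, J) = (2*o)/(18 + o) = 2*o/(18 + o))
h(v(6, -7), r(-7)) - 1*(-1207) = 2*(-7*(-7 + 6))/(18 - 7*(-7 + 6)) - 1*(-1207) = 2*(-7*(-1))/(18 - 7*(-1)) + 1207 = 2*7/(18 + 7) + 1207 = 2*7/25 + 1207 = 2*7*(1/25) + 1207 = 14/25 + 1207 = 30189/25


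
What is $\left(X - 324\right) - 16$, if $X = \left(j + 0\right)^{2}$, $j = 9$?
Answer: $-259$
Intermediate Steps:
$X = 81$ ($X = \left(9 + 0\right)^{2} = 9^{2} = 81$)
$\left(X - 324\right) - 16 = \left(81 - 324\right) - 16 = -243 - 16 = -259$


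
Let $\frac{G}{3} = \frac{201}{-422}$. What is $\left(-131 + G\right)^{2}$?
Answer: $\frac{3123133225}{178084} \approx 17537.0$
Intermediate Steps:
$G = - \frac{603}{422}$ ($G = 3 \frac{201}{-422} = 3 \cdot 201 \left(- \frac{1}{422}\right) = 3 \left(- \frac{201}{422}\right) = - \frac{603}{422} \approx -1.4289$)
$\left(-131 + G\right)^{2} = \left(-131 - \frac{603}{422}\right)^{2} = \left(- \frac{55885}{422}\right)^{2} = \frac{3123133225}{178084}$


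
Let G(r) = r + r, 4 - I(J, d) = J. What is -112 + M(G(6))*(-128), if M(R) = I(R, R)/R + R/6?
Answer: -848/3 ≈ -282.67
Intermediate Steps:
I(J, d) = 4 - J
G(r) = 2*r
M(R) = R/6 + (4 - R)/R (M(R) = (4 - R)/R + R/6 = R/6 + (4 - R)/R)
-112 + M(G(6))*(-128) = -112 + (-1 + 4/((2*6)) + (2*6)/6)*(-128) = -112 + (-1 + 4/12 + (⅙)*12)*(-128) = -112 + (-1 + 4*(1/12) + 2)*(-128) = -112 + (-1 + ⅓ + 2)*(-128) = -112 + (4/3)*(-128) = -112 - 512/3 = -848/3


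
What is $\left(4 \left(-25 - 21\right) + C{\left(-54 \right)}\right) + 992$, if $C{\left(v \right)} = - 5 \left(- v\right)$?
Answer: $538$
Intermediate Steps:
$C{\left(v \right)} = 5 v$
$\left(4 \left(-25 - 21\right) + C{\left(-54 \right)}\right) + 992 = \left(4 \left(-25 - 21\right) + 5 \left(-54\right)\right) + 992 = \left(4 \left(-46\right) - 270\right) + 992 = \left(-184 - 270\right) + 992 = -454 + 992 = 538$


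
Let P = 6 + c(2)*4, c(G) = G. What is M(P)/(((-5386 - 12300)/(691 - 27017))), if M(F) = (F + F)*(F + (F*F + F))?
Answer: 82558336/8843 ≈ 9336.0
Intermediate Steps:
P = 14 (P = 6 + 2*4 = 6 + 8 = 14)
M(F) = 2*F*(F² + 2*F) (M(F) = (2*F)*(F + (F² + F)) = (2*F)*(F + (F + F²)) = (2*F)*(F² + 2*F) = 2*F*(F² + 2*F))
M(P)/(((-5386 - 12300)/(691 - 27017))) = (2*14²*(2 + 14))/(((-5386 - 12300)/(691 - 27017))) = (2*196*16)/((-17686/(-26326))) = 6272/((-17686*(-1/26326))) = 6272/(8843/13163) = 6272*(13163/8843) = 82558336/8843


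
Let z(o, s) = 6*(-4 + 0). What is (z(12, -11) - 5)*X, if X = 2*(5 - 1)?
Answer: -232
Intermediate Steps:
z(o, s) = -24 (z(o, s) = 6*(-4) = -24)
X = 8 (X = 2*4 = 8)
(z(12, -11) - 5)*X = (-24 - 5)*8 = -29*8 = -232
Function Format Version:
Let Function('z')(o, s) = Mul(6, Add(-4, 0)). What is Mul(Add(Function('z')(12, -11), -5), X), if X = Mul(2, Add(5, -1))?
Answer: -232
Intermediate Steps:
Function('z')(o, s) = -24 (Function('z')(o, s) = Mul(6, -4) = -24)
X = 8 (X = Mul(2, 4) = 8)
Mul(Add(Function('z')(12, -11), -5), X) = Mul(Add(-24, -5), 8) = Mul(-29, 8) = -232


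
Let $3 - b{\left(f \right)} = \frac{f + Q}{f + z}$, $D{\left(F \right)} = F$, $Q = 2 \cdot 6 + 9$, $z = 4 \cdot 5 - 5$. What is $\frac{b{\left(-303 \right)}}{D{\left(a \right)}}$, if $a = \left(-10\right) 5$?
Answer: $- \frac{97}{2400} \approx -0.040417$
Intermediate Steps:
$z = 15$ ($z = 20 - 5 = 15$)
$Q = 21$ ($Q = 12 + 9 = 21$)
$a = -50$
$b{\left(f \right)} = 3 - \frac{21 + f}{15 + f}$ ($b{\left(f \right)} = 3 - \frac{f + 21}{f + 15} = 3 - \frac{21 + f}{15 + f}$)
$\frac{b{\left(-303 \right)}}{D{\left(a \right)}} = \frac{2 \frac{1}{15 - 303} \left(12 - 303\right)}{-50} = 2 \frac{1}{-288} \left(-291\right) \left(- \frac{1}{50}\right) = 2 \left(- \frac{1}{288}\right) \left(-291\right) \left(- \frac{1}{50}\right) = \frac{97}{48} \left(- \frac{1}{50}\right) = - \frac{97}{2400}$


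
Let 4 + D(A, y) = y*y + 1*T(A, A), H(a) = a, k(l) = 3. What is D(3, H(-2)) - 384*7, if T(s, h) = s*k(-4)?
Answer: -2679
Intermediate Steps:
T(s, h) = 3*s (T(s, h) = s*3 = 3*s)
D(A, y) = -4 + y² + 3*A (D(A, y) = -4 + (y*y + 1*(3*A)) = -4 + (y² + 3*A) = -4 + y² + 3*A)
D(3, H(-2)) - 384*7 = (-4 + (-2)² + 3*3) - 384*7 = (-4 + 4 + 9) - 128*21 = 9 - 2688 = -2679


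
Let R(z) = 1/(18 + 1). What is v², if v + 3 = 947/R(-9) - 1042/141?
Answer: 6429003660304/19881 ≈ 3.2337e+8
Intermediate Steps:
R(z) = 1/19
v = 2535548/141 (v = -3 + (947/(1/19) - 1042/141) = -3 + (947*19 - 1042*1/141) = -3 + (17993 - 1042/141) = -3 + 2535971/141 = 2535548/141 ≈ 17983.)
v² = (2535548/141)² = 6429003660304/19881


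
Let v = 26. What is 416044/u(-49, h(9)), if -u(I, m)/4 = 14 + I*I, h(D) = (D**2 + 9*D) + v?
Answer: -104011/2415 ≈ -43.069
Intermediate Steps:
h(D) = 26 + D**2 + 9*D (h(D) = (D**2 + 9*D) + 26 = 26 + D**2 + 9*D)
u(I, m) = -56 - 4*I**2 (u(I, m) = -4*(14 + I*I) = -4*(14 + I**2) = -56 - 4*I**2)
416044/u(-49, h(9)) = 416044/(-56 - 4*(-49)**2) = 416044/(-56 - 4*2401) = 416044/(-56 - 9604) = 416044/(-9660) = 416044*(-1/9660) = -104011/2415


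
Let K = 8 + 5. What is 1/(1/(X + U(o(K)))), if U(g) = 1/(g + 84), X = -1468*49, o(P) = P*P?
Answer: -18198795/253 ≈ -71932.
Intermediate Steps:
K = 13
o(P) = P²
X = -71932
U(g) = 1/(84 + g)
1/(1/(X + U(o(K)))) = 1/(1/(-71932 + 1/(84 + 13²))) = 1/(1/(-71932 + 1/(84 + 169))) = 1/(1/(-71932 + 1/253)) = 1/(1/(-18198795/253)) = 1/(-253/18198795) = -18198795/253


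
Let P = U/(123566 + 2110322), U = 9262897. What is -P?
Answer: -9262897/2233888 ≈ -4.1465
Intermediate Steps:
P = 9262897/2233888 (P = 9262897/(123566 + 2110322) = 9262897/2233888 ≈ 4.1465)
-P = -1*9262897/2233888 = -9262897/2233888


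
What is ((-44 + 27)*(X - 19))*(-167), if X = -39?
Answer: -164662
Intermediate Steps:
((-44 + 27)*(X - 19))*(-167) = ((-44 + 27)*(-39 - 19))*(-167) = -17*(-58)*(-167) = 986*(-167) = -164662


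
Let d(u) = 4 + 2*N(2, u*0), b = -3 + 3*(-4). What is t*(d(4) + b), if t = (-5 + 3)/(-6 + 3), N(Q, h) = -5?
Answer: -14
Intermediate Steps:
b = -15 (b = -3 - 12 = -15)
t = 2/3 (t = -2/(-3) = -2*(-1/3) = 2/3 ≈ 0.66667)
d(u) = -6 (d(u) = 4 + 2*(-5) = 4 - 10 = -6)
t*(d(4) + b) = 2*(-6 - 15)/3 = (2/3)*(-21) = -14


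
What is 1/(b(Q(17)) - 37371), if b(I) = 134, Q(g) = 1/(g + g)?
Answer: -1/37237 ≈ -2.6855e-5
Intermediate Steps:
Q(g) = 1/(2*g)
1/(b(Q(17)) - 37371) = 1/(134 - 37371) = 1/(-37237) = -1/37237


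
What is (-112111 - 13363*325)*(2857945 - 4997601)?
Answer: 9532351490416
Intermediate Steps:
(-112111 - 13363*325)*(2857945 - 4997601) = (-112111 - 4342975)*(-2139656) = -4455086*(-2139656) = 9532351490416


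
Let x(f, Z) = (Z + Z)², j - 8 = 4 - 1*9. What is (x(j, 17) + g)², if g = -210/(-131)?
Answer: 22996509316/17161 ≈ 1.3400e+6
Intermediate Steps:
j = 3 (j = 8 + (4 - 1*9) = 8 + (4 - 9) = 8 - 5 = 3)
x(f, Z) = 4*Z² (x(f, Z) = (2*Z)² = 4*Z²)
g = 210/131 (g = -210*(-1/131) = 210/131 ≈ 1.6031)
(x(j, 17) + g)² = (4*17² + 210/131)² = (4*289 + 210/131)² = (1156 + 210/131)² = (151646/131)² = 22996509316/17161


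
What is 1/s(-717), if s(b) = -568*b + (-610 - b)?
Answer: 1/407363 ≈ 2.4548e-6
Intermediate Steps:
s(b) = -610 - 569*b
1/s(-717) = 1/(-610 - 569*(-717)) = 1/(-610 + 407973) = 1/407363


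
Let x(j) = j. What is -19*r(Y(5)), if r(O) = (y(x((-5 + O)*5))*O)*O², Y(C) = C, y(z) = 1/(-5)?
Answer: 475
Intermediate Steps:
y(z) = -⅕
r(O) = -O³/5 (r(O) = (-O/5)*O² = -O³/5)
-19*r(Y(5)) = -19*(-⅕*5³) = -19*(-⅕*125) = -19*(-25) = -1*(-475) = 475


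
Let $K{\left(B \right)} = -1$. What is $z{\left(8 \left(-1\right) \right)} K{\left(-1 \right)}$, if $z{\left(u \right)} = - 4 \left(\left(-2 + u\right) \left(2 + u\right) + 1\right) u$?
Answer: $-1952$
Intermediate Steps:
$z{\left(u \right)} = u \left(-4 - 4 \left(-2 + u\right) \left(2 + u\right)\right)$ ($z{\left(u \right)} = - 4 \left(1 + \left(-2 + u\right) \left(2 + u\right)\right) u = \left(-4 - 4 \left(-2 + u\right) \left(2 + u\right)\right) u = u \left(-4 - 4 \left(-2 + u\right) \left(2 + u\right)\right)$)
$z{\left(8 \left(-1\right) \right)} K{\left(-1 \right)} = 4 \cdot 8 \left(-1\right) \left(3 - \left(8 \left(-1\right)\right)^{2}\right) \left(-1\right) = 4 \left(-8\right) \left(3 - \left(-8\right)^{2}\right) \left(-1\right) = 4 \left(-8\right) \left(3 - 64\right) \left(-1\right) = 4 \left(-8\right) \left(-61\right) \left(-1\right) = 1952 \left(-1\right) = -1952$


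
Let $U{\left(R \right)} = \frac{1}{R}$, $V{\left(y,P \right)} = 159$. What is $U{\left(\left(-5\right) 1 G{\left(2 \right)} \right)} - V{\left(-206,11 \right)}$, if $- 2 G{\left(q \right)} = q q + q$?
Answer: $- \frac{2384}{15} \approx -158.93$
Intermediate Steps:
$G{\left(q \right)} = - \frac{q}{2} - \frac{q^{2}}{2}$ ($G{\left(q \right)} = - \frac{q q + q}{2} = - \frac{q^{2} + q}{2} = - \frac{q + q^{2}}{2} = - \frac{q}{2} - \frac{q^{2}}{2}$)
$U{\left(\left(-5\right) 1 G{\left(2 \right)} \right)} - V{\left(-206,11 \right)} = \frac{1}{\left(-5\right) 1 \left(\left(- \frac{1}{2}\right) 2 \left(1 + 2\right)\right)} - 159 = \frac{1}{\left(-5\right) \left(\left(- \frac{1}{2}\right) 2 \cdot 3\right)} - 159 = \frac{1}{\left(-5\right) \left(-3\right)} - 159 = \frac{1}{15} - 159 = - \frac{2384}{15}$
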